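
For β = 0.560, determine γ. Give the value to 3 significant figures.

γ ≈ 1.21

γ = 1/√(1 − β²) = 1/√(1 − 0.560²) = 1/√(0.68640) = 1.21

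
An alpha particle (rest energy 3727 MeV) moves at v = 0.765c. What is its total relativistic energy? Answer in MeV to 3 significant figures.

E ≈ 5790 MeV

γ = 1/√(1 − 0.765²) = 1.5527
E = γm₀c² = 1.5527 × 3727 MeV = 5790 MeV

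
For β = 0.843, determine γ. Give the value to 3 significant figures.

γ ≈ 1.86

γ = 1/√(1 − β²) = 1/√(1 − 0.843²) = 1/√(0.28935) = 1.86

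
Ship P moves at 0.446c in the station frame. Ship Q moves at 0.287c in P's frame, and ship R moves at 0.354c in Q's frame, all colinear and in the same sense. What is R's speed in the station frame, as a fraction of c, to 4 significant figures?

Compose boost 2: (0.287 + 0.446)/(1 + 0.287×0.446) = 0.7330/1.12800 = 0.649822
Compose boost 3: (0.354 + 0.649822)/(1 + 0.354×0.649822) = 1.00382/1.23004 = 0.8161

u ≈ 0.8161c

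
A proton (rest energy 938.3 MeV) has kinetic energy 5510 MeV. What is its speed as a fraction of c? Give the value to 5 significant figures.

β ≈ 0.98936

γ = 1 + K/(m₀c²) = 1 + 5510/938.3 = 6.872322
β = √(1 − 1/γ²) = 0.98936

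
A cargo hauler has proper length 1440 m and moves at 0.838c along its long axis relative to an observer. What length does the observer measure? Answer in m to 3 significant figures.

L ≈ 786 m

γ = 1/√(1 − 0.838²) = 1.8326
Length contraction: L = L₀/γ = 1440/1.8326 = 786 m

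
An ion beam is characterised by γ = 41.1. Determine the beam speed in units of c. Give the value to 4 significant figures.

β = √(1 − 1/γ²) = √(1 − 1/41.1²) = √(0.999408) = 0.9997

β ≈ 0.9997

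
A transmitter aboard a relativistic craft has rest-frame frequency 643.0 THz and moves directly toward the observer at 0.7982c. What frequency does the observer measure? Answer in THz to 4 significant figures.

Relativistic Doppler: f_obs = f_src √((1+β)/(1−β))
= 643.0 × √(1.79820/0.201800) = 643.0 × 2.98510 = 1919 THz

f_obs ≈ 1919 THz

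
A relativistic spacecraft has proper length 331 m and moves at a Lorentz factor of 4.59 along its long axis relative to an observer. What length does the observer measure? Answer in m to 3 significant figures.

L ≈ 72.1 m

γ = 4.59 (given)
Length contraction: L = L₀/γ = 331/4.59 = 72.1 m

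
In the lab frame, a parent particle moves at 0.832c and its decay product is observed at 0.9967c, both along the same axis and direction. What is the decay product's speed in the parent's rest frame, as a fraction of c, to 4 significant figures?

Inverse velocity addition: u' = (u − v)/(1 − uv/c²)
= (0.9967 − 0.832)/(1 − 0.9967×0.832) = 0.1647/0.170746 = 0.9646

u' ≈ 0.9646c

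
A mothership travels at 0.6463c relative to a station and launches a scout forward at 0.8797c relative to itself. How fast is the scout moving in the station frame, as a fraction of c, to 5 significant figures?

u ≈ 0.97287c

Compose boost 2: (0.8797 + 0.6463)/(1 + 0.8797×0.6463) = 1.5260/1.568550 = 0.97287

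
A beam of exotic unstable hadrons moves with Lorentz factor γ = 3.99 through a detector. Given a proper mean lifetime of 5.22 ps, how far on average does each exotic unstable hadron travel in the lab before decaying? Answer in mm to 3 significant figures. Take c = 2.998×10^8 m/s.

d ≈ 6.04 mm

β = √(1 − 1/γ²) = √(1 − 1/3.99²) = 0.96808
Dilated lifetime: Δt = γτ₀ = 3.99 × 5.22 ps = 20.828 ps
d = vΔt = 0.96808c × 20.828 ps = 2.9023×10^8 m/s × 2.0828×10^-11 s = 6.04 mm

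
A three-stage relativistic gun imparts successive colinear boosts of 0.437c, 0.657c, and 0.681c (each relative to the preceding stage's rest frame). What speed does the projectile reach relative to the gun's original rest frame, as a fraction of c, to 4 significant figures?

Compose boost 2: (0.657 + 0.437)/(1 + 0.657×0.437) = 1.094/1.28711 = 0.849967
Compose boost 3: (0.681 + 0.849967)/(1 + 0.681×0.849967) = 1.53097/1.57883 = 0.9697

u ≈ 0.9697c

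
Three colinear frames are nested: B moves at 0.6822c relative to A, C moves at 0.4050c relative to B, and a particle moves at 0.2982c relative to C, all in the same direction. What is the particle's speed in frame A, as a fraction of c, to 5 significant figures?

Compose boost 2: (0.4050 + 0.6822)/(1 + 0.4050×0.6822) = 1.0872/1.276291 = 0.8518433
Compose boost 3: (0.2982 + 0.8518433)/(1 + 0.2982×0.8518433) = 1.150043/1.254020 = 0.91709

u ≈ 0.91709c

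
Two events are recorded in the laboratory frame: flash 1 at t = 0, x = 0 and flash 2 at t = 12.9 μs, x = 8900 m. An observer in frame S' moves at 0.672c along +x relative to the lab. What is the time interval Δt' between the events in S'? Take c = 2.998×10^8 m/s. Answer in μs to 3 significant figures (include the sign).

Δt' ≈ -9.52 μs

γ = 1/√(1 − 0.672²) = 1.3503
Δt' = γ(Δt − vΔx/c²) = 1.3503 × (12.9 μs − 0.672×8900 m / (2.998×10^8 m/s))
= 1.3503 × (-7.0493 μs) = -9.52 μs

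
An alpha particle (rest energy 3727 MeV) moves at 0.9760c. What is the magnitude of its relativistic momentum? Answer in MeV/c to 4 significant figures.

γ = 1/√(1 − 0.9760²) = 4.59199
p = γβm₀c = 4.59199 × 0.9760 × 3727 MeV/c = 16700 MeV/c

p ≈ 16700 MeV/c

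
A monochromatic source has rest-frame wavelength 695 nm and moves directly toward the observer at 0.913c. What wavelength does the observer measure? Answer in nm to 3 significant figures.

λ_obs ≈ 148 nm

Relativistic Doppler: λ_obs = λ_src √((1−β)/(1+β))
= 695 × √(0.087000/1.9130) = 695 × 0.21326 = 148 nm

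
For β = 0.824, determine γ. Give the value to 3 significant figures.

γ ≈ 1.76

γ = 1/√(1 − β²) = 1/√(1 − 0.824²) = 1/√(0.32102) = 1.76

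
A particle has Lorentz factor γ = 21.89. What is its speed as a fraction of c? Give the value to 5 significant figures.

β ≈ 0.99896

β = √(1 − 1/γ²) = √(1 − 1/21.89²) = √(0.9979131) = 0.99896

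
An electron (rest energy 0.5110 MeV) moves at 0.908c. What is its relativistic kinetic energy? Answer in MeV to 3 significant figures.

K ≈ 0.709 MeV

γ = 1/√(1 − 0.908²) = 2.3868
K = (γ − 1)m₀c² = (2.3868 − 1) × 0.5110 MeV = 1.3868 × 0.5110 MeV = 0.709 MeV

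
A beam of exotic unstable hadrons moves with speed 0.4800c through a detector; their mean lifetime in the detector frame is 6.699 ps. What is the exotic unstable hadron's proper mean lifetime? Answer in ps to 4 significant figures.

γ = 1/√(1 − 0.4800²) = 1.13990
Proper time: τ₀ = Δt/γ = 6.699/1.13990 = 5.877 ps

τ₀ ≈ 5.877 ps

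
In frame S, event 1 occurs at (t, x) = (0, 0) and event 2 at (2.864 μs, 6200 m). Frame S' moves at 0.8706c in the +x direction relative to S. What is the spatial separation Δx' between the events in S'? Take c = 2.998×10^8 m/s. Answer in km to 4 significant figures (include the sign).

Δx' ≈ 11.08 km

γ = 1/√(1 − 0.8706²) = 2.03256
Δx' = γ(Δx − vΔt) = 2.03256 × (6200 m − 0.8706×(2.998×10^8 m/s)×2.864×10^-6 s)
= 2.03256 × (5452.48 m) = 11.08 km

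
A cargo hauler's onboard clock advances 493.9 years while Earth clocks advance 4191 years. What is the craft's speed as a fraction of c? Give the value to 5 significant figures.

β ≈ 0.99303

γ = Δt/τ₀ = 4191/493.9 = 8.485523
β = √(1 − 1/γ²) = √(1 − 1/8.485523²) = 0.99303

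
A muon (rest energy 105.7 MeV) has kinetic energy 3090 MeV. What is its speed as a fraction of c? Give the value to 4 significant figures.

β ≈ 0.9995

γ = 1 + K/(m₀c²) = 1 + 3090/105.7 = 30.2337
β = √(1 − 1/γ²) = 0.9995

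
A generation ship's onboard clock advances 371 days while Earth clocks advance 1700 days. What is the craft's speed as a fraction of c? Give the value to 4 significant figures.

β ≈ 0.9759

γ = Δt/τ₀ = 1700/371 = 4.58221
β = √(1 − 1/γ²) = √(1 − 1/4.58221²) = 0.9759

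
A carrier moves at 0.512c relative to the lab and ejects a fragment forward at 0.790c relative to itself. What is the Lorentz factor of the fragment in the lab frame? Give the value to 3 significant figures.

γ ≈ 2.67

u_lab = (0.790 + 0.512)/(1 + 0.790×0.512) = 1.302/1.40448 = 0.927033
γ = 1/√(1 − 0.927033²) = 2.67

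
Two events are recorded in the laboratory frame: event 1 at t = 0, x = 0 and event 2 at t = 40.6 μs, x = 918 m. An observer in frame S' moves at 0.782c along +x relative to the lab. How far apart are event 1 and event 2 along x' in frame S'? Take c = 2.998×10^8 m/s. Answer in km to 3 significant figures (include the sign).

γ = 1/√(1 − 0.782²) = 1.6044
Δx' = γ(Δx − vΔt) = 1.6044 × (918 m − 0.782×(2.998×10^8 m/s)×40.6×10^-6 s)
= 1.6044 × (-8600.4 m) = -13.8 km

Δx' ≈ -13.8 km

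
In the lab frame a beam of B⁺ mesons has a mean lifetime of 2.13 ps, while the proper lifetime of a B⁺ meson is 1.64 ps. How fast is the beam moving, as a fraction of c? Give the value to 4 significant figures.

γ = Δt/τ₀ = 2.13/1.64 = 1.29878
β = √(1 − 1/γ²) = √(1 − 1/1.29878²) = 0.6381

β ≈ 0.6381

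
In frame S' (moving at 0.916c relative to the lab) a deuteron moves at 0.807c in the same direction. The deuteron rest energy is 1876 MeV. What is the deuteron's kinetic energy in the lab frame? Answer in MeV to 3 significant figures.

K ≈ 11900 MeV

u_lab = (0.807 + 0.916)/(1 + 0.807×0.916) = 0.990679
γ = 1/√(1 − 0.990679²) = 7.3410
K = (γ − 1)m₀c² = (7.3410 − 1) × 1876 = 6.3410 × 1876 = 11900 MeV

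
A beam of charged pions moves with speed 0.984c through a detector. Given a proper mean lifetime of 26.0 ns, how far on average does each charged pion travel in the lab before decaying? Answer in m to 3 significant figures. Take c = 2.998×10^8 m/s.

d ≈ 43.0 m

γ = 1/√(1 − 0.984²) = 5.6127
Dilated lifetime: Δt = γτ₀ = 5.6127 × 26.0 ns = 145.93 ns
d = vΔt = 0.984c × 145.93 ns = 2.9500×10^8 m/s × 1.4593×10^-7 s = 43.0 m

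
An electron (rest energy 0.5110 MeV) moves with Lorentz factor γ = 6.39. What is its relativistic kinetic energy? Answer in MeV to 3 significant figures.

γ = 6.39 (given)
K = (γ − 1)m₀c² = (6.39 − 1) × 0.5110 MeV = 5.3900 × 0.5110 MeV = 2.75 MeV

K ≈ 2.75 MeV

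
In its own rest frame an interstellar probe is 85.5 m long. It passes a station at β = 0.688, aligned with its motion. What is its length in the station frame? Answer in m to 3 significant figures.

L ≈ 62.0 m

γ = 1/√(1 − 0.688²) = 1.3780
Length contraction: L = L₀/γ = 85.5/1.3780 = 62.0 m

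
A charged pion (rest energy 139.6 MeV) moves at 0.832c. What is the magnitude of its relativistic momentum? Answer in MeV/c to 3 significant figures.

γ = 1/√(1 − 0.832²) = 1.8025
p = γβm₀c = 1.8025 × 0.832 × 139.6 MeV/c = 209 MeV/c

p ≈ 209 MeV/c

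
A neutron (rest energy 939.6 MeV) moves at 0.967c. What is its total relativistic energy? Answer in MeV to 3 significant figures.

E ≈ 3690 MeV

γ = 1/√(1 − 0.967²) = 3.9250
E = γm₀c² = 3.9250 × 939.6 MeV = 3690 MeV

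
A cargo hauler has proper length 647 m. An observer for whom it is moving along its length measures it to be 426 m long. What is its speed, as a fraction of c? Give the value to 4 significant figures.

γ = L₀/L = 647/426 = 1.51878
β = √(1 − 1/γ²) = 0.7526

β ≈ 0.7526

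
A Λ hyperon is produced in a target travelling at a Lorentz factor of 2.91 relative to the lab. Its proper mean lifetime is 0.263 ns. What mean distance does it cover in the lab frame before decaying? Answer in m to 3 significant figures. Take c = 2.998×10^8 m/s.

d ≈ 0.215 m

β = √(1 − 1/γ²) = √(1 − 1/2.91²) = 0.93910
Dilated lifetime: Δt = γτ₀ = 2.91 × 0.263 ns = 0.76533 ns
d = vΔt = 0.93910c × 0.76533 ns = 2.8154×10^8 m/s × 7.6533×10^-10 s = 0.215 m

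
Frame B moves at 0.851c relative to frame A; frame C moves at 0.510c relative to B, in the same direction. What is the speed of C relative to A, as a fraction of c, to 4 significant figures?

u ≈ 0.9491c

Compose boost 2: (0.510 + 0.851)/(1 + 0.510×0.851) = 1.361/1.43401 = 0.9491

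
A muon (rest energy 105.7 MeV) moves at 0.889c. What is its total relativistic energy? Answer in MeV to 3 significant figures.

γ = 1/√(1 − 0.889²) = 2.1838
E = γm₀c² = 2.1838 × 105.7 MeV = 231 MeV

E ≈ 231 MeV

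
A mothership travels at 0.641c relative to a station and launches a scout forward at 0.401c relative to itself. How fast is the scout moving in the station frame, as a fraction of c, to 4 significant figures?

u ≈ 0.8289c

Compose boost 2: (0.401 + 0.641)/(1 + 0.401×0.641) = 1.042/1.25704 = 0.8289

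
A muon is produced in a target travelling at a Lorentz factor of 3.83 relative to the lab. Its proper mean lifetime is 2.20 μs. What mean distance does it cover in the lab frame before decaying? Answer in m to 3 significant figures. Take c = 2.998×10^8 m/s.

d ≈ 2440 m

β = √(1 − 1/γ²) = √(1 − 1/3.83²) = 0.96531
Dilated lifetime: Δt = γτ₀ = 3.83 × 2.20 μs = 8.4260 μs
d = vΔt = 0.96531c × 8.4260 μs = 2.8940×10^8 m/s × 8.4260×10^-6 s = 2440 m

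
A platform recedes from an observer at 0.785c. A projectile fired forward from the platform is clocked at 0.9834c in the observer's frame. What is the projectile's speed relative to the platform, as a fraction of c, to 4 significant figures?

Inverse velocity addition: u' = (u − v)/(1 − uv/c²)
= (0.9834 − 0.785)/(1 − 0.9834×0.785) = 0.1984/0.228031 = 0.8701

u' ≈ 0.8701c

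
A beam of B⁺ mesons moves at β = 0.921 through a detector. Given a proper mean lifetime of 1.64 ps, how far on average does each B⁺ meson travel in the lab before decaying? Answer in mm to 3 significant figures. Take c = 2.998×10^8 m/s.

γ = 1/√(1 − 0.921²) = 2.5670
Dilated lifetime: Δt = γτ₀ = 2.5670 × 1.64 ps = 4.2098 ps
d = vΔt = 0.921c × 4.2098 ps = 2.7612×10^8 m/s × 4.2098×10^-12 s = 1.16 mm

d ≈ 1.16 mm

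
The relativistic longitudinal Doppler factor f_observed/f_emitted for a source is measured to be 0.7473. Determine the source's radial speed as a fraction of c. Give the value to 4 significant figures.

f_obs/f_src = √((1−β)/(1+β)) = 0.7473  ⇒  (1−β)/(1+β) = 0.558457
β = |1 − D²|/(1 + D²) = |1 − 0.558457|/(1 + 0.558457) = 0.2833

β ≈ 0.2833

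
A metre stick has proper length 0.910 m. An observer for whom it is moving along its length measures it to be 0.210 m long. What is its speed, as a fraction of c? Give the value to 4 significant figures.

γ = L₀/L = 0.910/0.210 = 4.33333
β = √(1 − 1/γ²) = 0.9730

β ≈ 0.9730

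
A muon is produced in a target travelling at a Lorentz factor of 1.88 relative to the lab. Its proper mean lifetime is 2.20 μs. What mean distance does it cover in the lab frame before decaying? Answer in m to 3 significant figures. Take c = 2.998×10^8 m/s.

d ≈ 1050 m

β = √(1 − 1/γ²) = √(1 − 1/1.88²) = 0.84680
Dilated lifetime: Δt = γτ₀ = 1.88 × 2.20 μs = 4.1360 μs
d = vΔt = 0.84680c × 4.1360 μs = 2.5387×10^8 m/s × 4.1360×10^-6 s = 1050 m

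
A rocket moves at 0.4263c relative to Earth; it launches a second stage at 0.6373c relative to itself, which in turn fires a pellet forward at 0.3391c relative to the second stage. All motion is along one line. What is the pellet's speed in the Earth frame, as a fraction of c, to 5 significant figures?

u ≈ 0.91575c

Compose boost 2: (0.6373 + 0.4263)/(1 + 0.6373×0.4263) = 1.0636/1.271681 = 0.8363733
Compose boost 3: (0.3391 + 0.8363733)/(1 + 0.3391×0.8363733) = 1.175473/1.283614 = 0.91575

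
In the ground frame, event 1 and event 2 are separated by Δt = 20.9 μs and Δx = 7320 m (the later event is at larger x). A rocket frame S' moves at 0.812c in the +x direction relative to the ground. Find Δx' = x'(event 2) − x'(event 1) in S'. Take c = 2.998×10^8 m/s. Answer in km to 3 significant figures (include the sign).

γ = 1/√(1 − 0.812²) = 1.7133
Δx' = γ(Δx − vΔt) = 1.7133 × (7320 m − 0.812×(2.998×10^8 m/s)×20.9×10^-6 s)
= 1.7133 × (2232.2 m) = 3.82 km

Δx' ≈ 3.82 km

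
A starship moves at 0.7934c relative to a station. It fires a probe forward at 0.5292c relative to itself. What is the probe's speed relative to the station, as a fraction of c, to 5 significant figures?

Relativistic velocity addition: u = (u' + v)/(1 + u'v/c²)
= (0.5292 + 0.7934)/(1 + 0.5292×0.7934) = 1.3226/1.419867 = 0.93150

u ≈ 0.93150c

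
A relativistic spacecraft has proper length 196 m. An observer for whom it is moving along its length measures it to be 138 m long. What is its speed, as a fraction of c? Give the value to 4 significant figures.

β ≈ 0.7101

γ = L₀/L = 196/138 = 1.42029
β = √(1 − 1/γ²) = 0.7101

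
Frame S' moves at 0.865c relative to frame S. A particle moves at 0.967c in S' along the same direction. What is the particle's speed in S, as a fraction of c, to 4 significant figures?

Relativistic velocity addition: u = (u' + v)/(1 + u'v/c²)
= (0.967 + 0.865)/(1 + 0.967×0.865) = 1.832/1.83645 = 0.9976

u ≈ 0.9976c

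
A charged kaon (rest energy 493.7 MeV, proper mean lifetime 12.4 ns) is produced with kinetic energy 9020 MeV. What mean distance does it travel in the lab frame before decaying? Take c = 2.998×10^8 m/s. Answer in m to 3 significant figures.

d ≈ 71.5 m

γ = 1 + K/(m₀c²) = 1 + 9020/493.7 = 19.270
β = √(1 − 1/γ²) = 0.99865
Dilated lifetime: γτ₀ = 19.270 × 12.4 ns = 238.95 ns
d = βc·γτ₀ = 0.99865 × (2.998×10^8 m/s) × 2.3895×10^-7 s = 71.5 m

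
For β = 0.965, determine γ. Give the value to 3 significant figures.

γ ≈ 3.81

γ = 1/√(1 − β²) = 1/√(1 − 0.965²) = 1/√(0.068775) = 3.81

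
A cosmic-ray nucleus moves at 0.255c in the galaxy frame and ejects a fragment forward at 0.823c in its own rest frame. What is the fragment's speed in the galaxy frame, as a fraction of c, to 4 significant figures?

u ≈ 0.8910c

Compose boost 2: (0.823 + 0.255)/(1 + 0.823×0.255) = 1.078/1.20986 = 0.8910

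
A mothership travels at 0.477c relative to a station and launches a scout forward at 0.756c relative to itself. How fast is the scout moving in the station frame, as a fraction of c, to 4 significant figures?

Compose boost 2: (0.756 + 0.477)/(1 + 0.756×0.477) = 1.233/1.36061 = 0.9062

u ≈ 0.9062c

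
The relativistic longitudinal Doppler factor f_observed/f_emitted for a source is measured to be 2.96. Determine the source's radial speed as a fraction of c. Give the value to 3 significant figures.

β ≈ 0.795

f_obs/f_src = √((1+β)/(1−β)) = 2.96  ⇒  (1+β)/(1−β) = 8.7616
β = |1 − D²|/(1 + D²) = |1 − 8.7616|/(1 + 8.7616) = 0.795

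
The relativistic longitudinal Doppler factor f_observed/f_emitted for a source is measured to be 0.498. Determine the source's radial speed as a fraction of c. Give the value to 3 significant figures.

β ≈ 0.603

f_obs/f_src = √((1−β)/(1+β)) = 0.498  ⇒  (1−β)/(1+β) = 0.24800
β = |1 − D²|/(1 + D²) = |1 − 0.24800|/(1 + 0.24800) = 0.603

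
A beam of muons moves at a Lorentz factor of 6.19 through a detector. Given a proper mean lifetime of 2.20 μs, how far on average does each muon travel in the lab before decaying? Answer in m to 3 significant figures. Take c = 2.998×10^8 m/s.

β = √(1 − 1/γ²) = √(1 − 1/6.19²) = 0.98686
Dilated lifetime: Δt = γτ₀ = 6.19 × 2.20 μs = 13.618 μs
d = vΔt = 0.98686c × 13.618 μs = 2.9586×10^8 m/s × 1.3618×10^-5 s = 4030 m

d ≈ 4030 m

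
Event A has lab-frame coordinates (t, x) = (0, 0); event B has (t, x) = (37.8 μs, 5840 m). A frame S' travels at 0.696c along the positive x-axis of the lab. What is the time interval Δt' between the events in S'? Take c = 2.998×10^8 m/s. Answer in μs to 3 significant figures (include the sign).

Δt' ≈ 33.8 μs

γ = 1/√(1 − 0.696²) = 1.3927
Δt' = γ(Δt − vΔx/c²) = 1.3927 × (37.8 μs − 0.696×5840 m / (2.998×10^8 m/s))
= 1.3927 × (24.242 μs) = 33.8 μs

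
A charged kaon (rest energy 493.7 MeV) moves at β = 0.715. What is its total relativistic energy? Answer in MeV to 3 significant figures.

E ≈ 706 MeV

γ = 1/√(1 − 0.715²) = 1.4304
E = γm₀c² = 1.4304 × 493.7 MeV = 706 MeV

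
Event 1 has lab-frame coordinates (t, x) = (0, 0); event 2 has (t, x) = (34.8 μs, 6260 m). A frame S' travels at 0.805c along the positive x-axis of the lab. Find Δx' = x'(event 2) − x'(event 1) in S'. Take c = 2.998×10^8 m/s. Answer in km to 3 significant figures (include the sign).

Δx' ≈ -3.60 km

γ = 1/√(1 − 0.805²) = 1.6856
Δx' = γ(Δx − vΔt) = 1.6856 × (6260 m − 0.805×(2.998×10^8 m/s)×34.8×10^-6 s)
= 1.6856 × (-2138.6 m) = -3.60 km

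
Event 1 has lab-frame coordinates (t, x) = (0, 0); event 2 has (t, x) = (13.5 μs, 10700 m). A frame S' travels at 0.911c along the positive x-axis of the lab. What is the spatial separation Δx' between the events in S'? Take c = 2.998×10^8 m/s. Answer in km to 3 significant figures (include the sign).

γ = 1/√(1 − 0.911²) = 2.4248
Δx' = γ(Δx − vΔt) = 2.4248 × (10700 m − 0.911×(2.998×10^8 m/s)×13.5×10^-6 s)
= 2.4248 × (7012.9 m) = 17.0 km

Δx' ≈ 17.0 km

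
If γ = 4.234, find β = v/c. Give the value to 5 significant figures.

β ≈ 0.97171

β = √(1 − 1/γ²) = √(1 − 1/4.234²) = √(0.9442175) = 0.97171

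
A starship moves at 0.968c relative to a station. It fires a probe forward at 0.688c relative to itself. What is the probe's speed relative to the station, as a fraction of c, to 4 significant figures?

Relativistic velocity addition: u = (u' + v)/(1 + u'v/c²)
= (0.688 + 0.968)/(1 + 0.688×0.968) = 1.656/1.66598 = 0.9940

u ≈ 0.9940c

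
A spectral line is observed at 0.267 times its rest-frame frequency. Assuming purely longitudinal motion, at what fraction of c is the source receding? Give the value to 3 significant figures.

f_obs/f_src = √((1−β)/(1+β)) = 0.267  ⇒  (1−β)/(1+β) = 0.071289
β = |1 − D²|/(1 + D²) = |1 − 0.071289|/(1 + 0.071289) = 0.867

β ≈ 0.867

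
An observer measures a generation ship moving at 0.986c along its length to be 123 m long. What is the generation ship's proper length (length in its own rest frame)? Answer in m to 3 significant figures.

γ = 1/√(1 − 0.986²) = 5.9972
L₀ = γL = 5.9972 × 123 = 738 m

L₀ ≈ 738 m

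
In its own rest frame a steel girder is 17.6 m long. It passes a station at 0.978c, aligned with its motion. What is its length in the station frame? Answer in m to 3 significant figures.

L ≈ 3.67 m

γ = 1/√(1 − 0.978²) = 4.7938
Length contraction: L = L₀/γ = 17.6/4.7938 = 3.67 m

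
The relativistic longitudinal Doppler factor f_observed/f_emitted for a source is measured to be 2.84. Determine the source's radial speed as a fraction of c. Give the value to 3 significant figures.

β ≈ 0.779

f_obs/f_src = √((1+β)/(1−β)) = 2.84  ⇒  (1+β)/(1−β) = 8.0656
β = |1 − D²|/(1 + D²) = |1 − 8.0656|/(1 + 8.0656) = 0.779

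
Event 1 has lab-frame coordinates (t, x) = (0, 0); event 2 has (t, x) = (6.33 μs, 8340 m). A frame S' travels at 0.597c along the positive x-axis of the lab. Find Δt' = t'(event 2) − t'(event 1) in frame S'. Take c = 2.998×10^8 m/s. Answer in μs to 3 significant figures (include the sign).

Δt' ≈ -12.8 μs

γ = 1/√(1 − 0.597²) = 1.2465
Δt' = γ(Δt − vΔx/c²) = 1.2465 × (6.33 μs − 0.597×8340 m / (2.998×10^8 m/s))
= 1.2465 × (-10.278 μs) = -12.8 μs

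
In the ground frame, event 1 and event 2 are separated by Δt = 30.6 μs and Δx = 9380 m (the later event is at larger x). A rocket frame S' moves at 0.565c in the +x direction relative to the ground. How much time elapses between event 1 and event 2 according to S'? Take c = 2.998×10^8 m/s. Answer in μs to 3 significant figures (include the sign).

γ = 1/√(1 − 0.565²) = 1.2120
Δt' = γ(Δt − vΔx/c²) = 1.2120 × (30.6 μs − 0.565×9380 m / (2.998×10^8 m/s))
= 1.2120 × (12.923 μs) = 15.7 μs

Δt' ≈ 15.7 μs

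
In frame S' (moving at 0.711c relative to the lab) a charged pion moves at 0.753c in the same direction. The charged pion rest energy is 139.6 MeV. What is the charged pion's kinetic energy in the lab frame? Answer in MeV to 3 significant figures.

u_lab = (0.753 + 0.711)/(1 + 0.753×0.711) = 0.953508
γ = 1/√(1 − 0.953508²) = 3.3182
K = (γ − 1)m₀c² = (3.3182 − 1) × 139.6 = 2.3182 × 139.6 = 324 MeV

K ≈ 324 MeV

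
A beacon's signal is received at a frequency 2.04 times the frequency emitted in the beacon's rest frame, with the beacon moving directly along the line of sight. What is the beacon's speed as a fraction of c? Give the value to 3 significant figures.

β ≈ 0.613

f_obs/f_src = √((1+β)/(1−β)) = 2.04  ⇒  (1+β)/(1−β) = 4.1616
β = |1 − D²|/(1 + D²) = |1 − 4.1616|/(1 + 4.1616) = 0.613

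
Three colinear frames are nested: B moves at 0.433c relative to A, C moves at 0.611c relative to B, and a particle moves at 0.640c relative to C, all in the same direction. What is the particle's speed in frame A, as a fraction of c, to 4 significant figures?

Compose boost 2: (0.611 + 0.433)/(1 + 0.611×0.433) = 1.044/1.26456 = 0.825582
Compose boost 3: (0.640 + 0.825582)/(1 + 0.640×0.825582) = 1.46558/1.52837 = 0.9589

u ≈ 0.9589c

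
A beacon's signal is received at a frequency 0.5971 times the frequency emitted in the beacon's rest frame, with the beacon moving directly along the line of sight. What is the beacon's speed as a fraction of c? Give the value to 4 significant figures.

f_obs/f_src = √((1−β)/(1+β)) = 0.5971  ⇒  (1−β)/(1+β) = 0.356528
β = |1 − D²|/(1 + D²) = |1 − 0.356528|/(1 + 0.356528) = 0.4744

β ≈ 0.4744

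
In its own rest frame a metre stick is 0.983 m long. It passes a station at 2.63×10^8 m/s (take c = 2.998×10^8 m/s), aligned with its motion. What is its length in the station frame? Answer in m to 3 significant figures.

β = v/c = 2.63×10^8 / 2.998×10^8 = 0.87725
γ = 1/√(1 − 0.87725²) = 2.0832
Length contraction: L = L₀/γ = 0.983/2.0832 = 0.472 m

L ≈ 0.472 m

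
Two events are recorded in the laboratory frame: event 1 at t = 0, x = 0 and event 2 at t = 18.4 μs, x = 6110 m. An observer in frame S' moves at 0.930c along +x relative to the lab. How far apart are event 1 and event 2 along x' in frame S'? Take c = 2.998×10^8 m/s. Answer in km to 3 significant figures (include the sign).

γ = 1/√(1 − 0.930²) = 2.7206
Δx' = γ(Δx − vΔt) = 2.7206 × (6110 m − 0.930×(2.998×10^8 m/s)×18.4×10^-6 s)
= 2.7206 × (979.82 m) = 2.67 km

Δx' ≈ 2.67 km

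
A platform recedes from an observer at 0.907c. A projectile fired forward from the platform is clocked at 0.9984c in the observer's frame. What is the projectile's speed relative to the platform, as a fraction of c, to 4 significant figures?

u' ≈ 0.9677c

Inverse velocity addition: u' = (u − v)/(1 − uv/c²)
= (0.9984 − 0.907)/(1 − 0.9984×0.907) = 0.09140/0.0944512 = 0.9677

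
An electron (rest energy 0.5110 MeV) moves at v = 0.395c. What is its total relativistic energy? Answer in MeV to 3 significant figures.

E ≈ 0.556 MeV

γ = 1/√(1 − 0.395²) = 1.0885
E = γm₀c² = 1.0885 × 0.5110 MeV = 0.556 MeV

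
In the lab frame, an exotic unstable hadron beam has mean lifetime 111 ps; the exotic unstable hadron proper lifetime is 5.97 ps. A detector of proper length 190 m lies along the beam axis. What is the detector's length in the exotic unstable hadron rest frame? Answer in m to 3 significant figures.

L ≈ 10.2 m

Time dilation ⇒ γ = Δt/τ₀ = 111/5.97 = 18.593
Length contraction: L = L₀/γ = 190/18.593 = 10.2 m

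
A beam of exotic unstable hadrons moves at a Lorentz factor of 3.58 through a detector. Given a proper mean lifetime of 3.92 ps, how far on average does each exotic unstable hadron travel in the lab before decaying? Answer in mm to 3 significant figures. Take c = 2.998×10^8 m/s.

β = √(1 − 1/γ²) = √(1 − 1/3.58²) = 0.96020
Dilated lifetime: Δt = γτ₀ = 3.58 × 3.92 ps = 14.034 ps
d = vΔt = 0.96020c × 14.034 ps = 2.8787×10^8 m/s × 1.4034×10^-11 s = 4.04 mm

d ≈ 4.04 mm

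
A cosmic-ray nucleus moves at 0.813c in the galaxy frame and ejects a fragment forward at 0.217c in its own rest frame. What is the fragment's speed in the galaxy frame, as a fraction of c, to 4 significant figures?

u ≈ 0.8755c

Compose boost 2: (0.217 + 0.813)/(1 + 0.217×0.813) = 1.030/1.17642 = 0.8755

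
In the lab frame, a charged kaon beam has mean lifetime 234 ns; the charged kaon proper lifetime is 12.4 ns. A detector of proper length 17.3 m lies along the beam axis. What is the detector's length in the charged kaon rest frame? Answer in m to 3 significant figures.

Time dilation ⇒ γ = Δt/τ₀ = 234/12.4 = 18.871
Length contraction: L = L₀/γ = 17.3/18.871 = 0.917 m

L ≈ 0.917 m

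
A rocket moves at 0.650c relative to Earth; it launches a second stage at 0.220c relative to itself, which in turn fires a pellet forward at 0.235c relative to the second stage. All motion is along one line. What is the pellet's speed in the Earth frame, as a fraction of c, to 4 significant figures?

Compose boost 2: (0.220 + 0.650)/(1 + 0.220×0.650) = 0.8700/1.14300 = 0.761155
Compose boost 3: (0.235 + 0.761155)/(1 + 0.235×0.761155) = 0.996155/1.17887 = 0.8450

u ≈ 0.8450c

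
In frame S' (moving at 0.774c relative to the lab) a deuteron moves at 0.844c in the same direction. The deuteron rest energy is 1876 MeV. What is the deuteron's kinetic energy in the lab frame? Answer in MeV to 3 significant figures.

u_lab = (0.844 + 0.774)/(1 + 0.844×0.774) = 0.978675
γ = 1/√(1 − 0.978675²) = 4.8682
K = (γ − 1)m₀c² = (4.8682 − 1) × 1876 = 3.8682 × 1876 = 7260 MeV

K ≈ 7260 MeV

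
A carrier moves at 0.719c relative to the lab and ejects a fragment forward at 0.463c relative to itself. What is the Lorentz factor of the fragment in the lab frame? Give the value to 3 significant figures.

γ ≈ 2.16

u_lab = (0.463 + 0.719)/(1 + 0.463×0.719) = 1.182/1.33290 = 0.886790
γ = 1/√(1 − 0.886790²) = 2.16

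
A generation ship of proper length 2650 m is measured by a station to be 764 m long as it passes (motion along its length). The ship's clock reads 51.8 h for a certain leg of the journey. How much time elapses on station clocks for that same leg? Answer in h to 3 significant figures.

Δt ≈ 180 h

Length contraction ⇒ γ = L₀/L = 2650/764 = 3.4686
Time dilation: Δt = γτ₀ = 3.4686 × 51.8 h = 180 h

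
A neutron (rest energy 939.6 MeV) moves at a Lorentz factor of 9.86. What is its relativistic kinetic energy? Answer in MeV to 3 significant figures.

γ = 9.86 (given)
K = (γ − 1)m₀c² = (9.86 − 1) × 939.6 MeV = 8.8600 × 939.6 MeV = 8320 MeV

K ≈ 8320 MeV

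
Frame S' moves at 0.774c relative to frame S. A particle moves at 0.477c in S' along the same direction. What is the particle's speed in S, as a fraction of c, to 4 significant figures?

u ≈ 0.9137c

Relativistic velocity addition: u = (u' + v)/(1 + u'v/c²)
= (0.477 + 0.774)/(1 + 0.477×0.774) = 1.251/1.36920 = 0.9137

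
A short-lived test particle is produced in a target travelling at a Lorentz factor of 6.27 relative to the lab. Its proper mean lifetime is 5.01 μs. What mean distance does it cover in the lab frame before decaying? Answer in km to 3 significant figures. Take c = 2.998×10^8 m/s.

β = √(1 − 1/γ²) = √(1 − 1/6.27²) = 0.98720
Dilated lifetime: Δt = γτ₀ = 6.27 × 5.01 μs = 31.413 μs
d = vΔt = 0.98720c × 31.413 μs = 2.9596×10^8 m/s × 3.1413×10^-5 s = 9.30 km

d ≈ 9.30 km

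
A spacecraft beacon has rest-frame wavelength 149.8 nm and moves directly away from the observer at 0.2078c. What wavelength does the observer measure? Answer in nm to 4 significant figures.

λ_obs ≈ 185.0 nm

Relativistic Doppler: λ_obs = λ_src √((1+β)/(1−β))
= 149.8 × √(1.20780/0.792200) = 149.8 × 1.23475 = 185.0 nm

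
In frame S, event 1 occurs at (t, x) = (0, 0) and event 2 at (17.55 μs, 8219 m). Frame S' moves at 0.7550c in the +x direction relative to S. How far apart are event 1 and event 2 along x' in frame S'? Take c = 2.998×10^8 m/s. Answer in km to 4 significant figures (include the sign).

Δx' ≈ 6.476 km

γ = 1/√(1 − 0.7550²) = 1.52503
Δx' = γ(Δx − vΔt) = 1.52503 × (8219 m − 0.7550×(2.998×10^8 m/s)×17.55×10^-6 s)
= 1.52503 × (4246.58 m) = 6.476 km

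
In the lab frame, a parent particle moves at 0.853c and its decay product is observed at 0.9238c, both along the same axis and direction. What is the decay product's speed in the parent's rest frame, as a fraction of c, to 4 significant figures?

u' ≈ 0.3340c

Inverse velocity addition: u' = (u − v)/(1 − uv/c²)
= (0.9238 − 0.853)/(1 − 0.9238×0.853) = 0.07080/0.211999 = 0.3340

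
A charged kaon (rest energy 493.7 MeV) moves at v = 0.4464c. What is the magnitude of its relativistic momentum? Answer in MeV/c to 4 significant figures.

p ≈ 246.3 MeV/c

γ = 1/√(1 − 0.4464²) = 1.11753
p = γβm₀c = 1.11753 × 0.4464 × 493.7 MeV/c = 246.3 MeV/c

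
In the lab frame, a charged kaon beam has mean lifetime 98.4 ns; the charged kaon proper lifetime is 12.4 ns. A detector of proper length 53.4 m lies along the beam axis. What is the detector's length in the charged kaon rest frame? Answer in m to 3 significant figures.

Time dilation ⇒ γ = Δt/τ₀ = 98.4/12.4 = 7.9355
Length contraction: L = L₀/γ = 53.4/7.9355 = 6.73 m

L ≈ 6.73 m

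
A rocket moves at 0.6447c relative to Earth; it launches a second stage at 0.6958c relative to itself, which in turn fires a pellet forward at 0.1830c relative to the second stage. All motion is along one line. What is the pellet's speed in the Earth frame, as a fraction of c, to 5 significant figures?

u ≈ 0.94787c

Compose boost 2: (0.6958 + 0.6447)/(1 + 0.6958×0.6447) = 1.3405/1.448582 = 0.9253876
Compose boost 3: (0.1830 + 0.9253876)/(1 + 0.1830×0.9253876) = 1.108388/1.169346 = 0.94787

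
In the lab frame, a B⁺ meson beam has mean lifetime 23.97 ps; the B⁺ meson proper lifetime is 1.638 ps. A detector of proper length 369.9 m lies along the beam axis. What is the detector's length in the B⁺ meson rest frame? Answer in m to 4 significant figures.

L ≈ 25.28 m

Time dilation ⇒ γ = Δt/τ₀ = 23.97/1.638 = 14.6337
Length contraction: L = L₀/γ = 369.9/14.6337 = 25.28 m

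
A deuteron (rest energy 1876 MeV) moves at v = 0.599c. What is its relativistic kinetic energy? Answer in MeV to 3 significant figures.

γ = 1/√(1 − 0.599²) = 1.2488
K = (γ − 1)m₀c² = (1.2488 − 1) × 1876 MeV = 0.24883 × 1876 MeV = 467 MeV

K ≈ 467 MeV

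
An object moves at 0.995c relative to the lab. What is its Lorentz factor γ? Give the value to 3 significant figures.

γ = 1/√(1 − β²) = 1/√(1 − 0.995²) = 1/√(0.0099750) = 10.0

γ ≈ 10.0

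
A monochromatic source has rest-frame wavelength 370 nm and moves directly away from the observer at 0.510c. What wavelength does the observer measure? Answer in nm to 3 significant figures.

λ_obs ≈ 650 nm

Relativistic Doppler: λ_obs = λ_src √((1+β)/(1−β))
= 370 × √(1.5100/0.49000) = 370 × 1.7555 = 650 nm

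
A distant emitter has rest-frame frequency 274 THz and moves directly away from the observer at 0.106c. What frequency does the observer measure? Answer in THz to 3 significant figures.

f_obs ≈ 246 THz

Relativistic Doppler: f_obs = f_src √((1−β)/(1+β))
= 274 × √(0.89400/1.1060) = 274 × 0.89907 = 246 THz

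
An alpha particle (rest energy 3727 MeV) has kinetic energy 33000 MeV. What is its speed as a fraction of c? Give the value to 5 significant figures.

β ≈ 0.99484

γ = 1 + K/(m₀c²) = 1 + 33000/3727 = 9.854306
β = √(1 − 1/γ²) = 0.99484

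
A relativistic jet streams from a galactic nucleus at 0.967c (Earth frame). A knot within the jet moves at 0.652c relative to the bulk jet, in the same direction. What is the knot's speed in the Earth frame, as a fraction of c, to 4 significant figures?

u ≈ 0.9930c

Relativistic velocity addition: u = (u' + v)/(1 + u'v/c²)
= (0.652 + 0.967)/(1 + 0.652×0.967) = 1.619/1.63048 = 0.9930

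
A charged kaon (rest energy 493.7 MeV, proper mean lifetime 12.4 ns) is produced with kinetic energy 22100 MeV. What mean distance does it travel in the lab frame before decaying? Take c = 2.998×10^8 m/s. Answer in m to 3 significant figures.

γ = 1 + K/(m₀c²) = 1 + 22100/493.7 = 45.764
β = √(1 − 1/γ²) = 0.99976
Dilated lifetime: γτ₀ = 45.764 × 12.4 ns = 567.47 ns
d = βc·γτ₀ = 0.99976 × (2.998×10^8 m/s) × 5.6747×10^-7 s = 170 m

d ≈ 170 m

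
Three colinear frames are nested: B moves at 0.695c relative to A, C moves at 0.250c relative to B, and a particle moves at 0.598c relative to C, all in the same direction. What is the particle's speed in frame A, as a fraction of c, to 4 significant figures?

Compose boost 2: (0.250 + 0.695)/(1 + 0.250×0.695) = 0.9450/1.17375 = 0.805112
Compose boost 3: (0.598 + 0.805112)/(1 + 0.598×0.805112) = 1.40311/1.48146 = 0.9471

u ≈ 0.9471c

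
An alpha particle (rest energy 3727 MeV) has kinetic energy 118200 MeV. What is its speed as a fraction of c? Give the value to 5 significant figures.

β ≈ 0.99953

γ = 1 + K/(m₀c²) = 1 + 118200/3727 = 32.71452
β = √(1 − 1/γ²) = 0.99953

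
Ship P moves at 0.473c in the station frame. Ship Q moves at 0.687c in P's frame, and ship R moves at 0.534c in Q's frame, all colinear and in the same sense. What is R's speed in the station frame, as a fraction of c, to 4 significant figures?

Compose boost 2: (0.687 + 0.473)/(1 + 0.687×0.473) = 1.160/1.32495 = 0.875504
Compose boost 3: (0.534 + 0.875504)/(1 + 0.534×0.875504) = 1.40950/1.46752 = 0.9605

u ≈ 0.9605c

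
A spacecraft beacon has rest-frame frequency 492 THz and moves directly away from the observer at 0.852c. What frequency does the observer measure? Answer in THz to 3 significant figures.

Relativistic Doppler: f_obs = f_src √((1−β)/(1+β))
= 492 × √(0.14800/1.8520) = 492 × 0.28269 = 139 THz

f_obs ≈ 139 THz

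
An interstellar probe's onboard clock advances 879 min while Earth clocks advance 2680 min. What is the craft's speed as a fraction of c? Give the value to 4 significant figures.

β ≈ 0.9447

γ = Δt/τ₀ = 2680/879 = 3.04892
β = √(1 − 1/γ²) = √(1 − 1/3.04892²) = 0.9447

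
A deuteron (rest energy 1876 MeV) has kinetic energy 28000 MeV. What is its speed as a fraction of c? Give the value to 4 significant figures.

γ = 1 + K/(m₀c²) = 1 + 28000/1876 = 15.9254
β = √(1 − 1/γ²) = 0.9980

β ≈ 0.9980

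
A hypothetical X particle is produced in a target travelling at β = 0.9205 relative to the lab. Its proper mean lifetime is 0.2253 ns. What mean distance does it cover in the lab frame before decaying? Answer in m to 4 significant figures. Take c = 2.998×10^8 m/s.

d ≈ 0.1591 m

γ = 1/√(1 − 0.9205²) = 2.55923
Dilated lifetime: Δt = γτ₀ = 2.55923 × 0.2253 ns = 0.576594 ns
d = vΔt = 0.9205c × 0.576594 ns = 2.75966×10^8 m/s × 5.76594×10^-10 s = 0.1591 m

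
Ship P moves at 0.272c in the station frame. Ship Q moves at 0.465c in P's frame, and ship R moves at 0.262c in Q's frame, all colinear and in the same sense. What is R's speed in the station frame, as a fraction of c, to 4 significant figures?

Compose boost 2: (0.465 + 0.272)/(1 + 0.465×0.272) = 0.7370/1.12648 = 0.654250
Compose boost 3: (0.262 + 0.654250)/(1 + 0.262×0.654250) = 0.916250/1.17141 = 0.7822

u ≈ 0.7822c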